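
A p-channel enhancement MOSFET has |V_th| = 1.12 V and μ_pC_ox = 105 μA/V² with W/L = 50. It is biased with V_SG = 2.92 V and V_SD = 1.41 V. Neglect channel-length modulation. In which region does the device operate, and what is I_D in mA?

Triode; I_D = 8.11 mA

k_p = μ_pC_ox · (W/L) = 5.25 mA/V².
V_ov = V_SG − |V_th| = 2.92 − 1.12 = 1.8 V.
Since V_SD = 1.41 V < V_ov = 1.8 V, the device is in the triode region.
I_D = k_p [V_ov · V_SD − ½ V_SD²] = 5.25 × [1.8 × 1.41 − 0.5 × 1.41²] = 8.11 mA.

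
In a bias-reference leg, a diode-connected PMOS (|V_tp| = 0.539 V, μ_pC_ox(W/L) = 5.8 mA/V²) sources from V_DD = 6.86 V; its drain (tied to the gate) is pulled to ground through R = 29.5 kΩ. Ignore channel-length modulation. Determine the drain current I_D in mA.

I_D = 0.205 mA

With gate tied to drain, V_SG = V_SD ≥ V_SG − |V_tp|, so the device is in saturation.
KCL at the drain: ½ k_p (V_SG − |V_tp|)² = (V_DD − V_SG)/R.
Let x = V_SG − 0.539. Then 85.5 x² + x − 6.321 = 0, giving x = 0.266 V (positive root), so V_SG = 0.805 V.
I_D = (V_DD − V_SG)/R = (6.86 − 0.805) / 29.5 = 0.205 mA.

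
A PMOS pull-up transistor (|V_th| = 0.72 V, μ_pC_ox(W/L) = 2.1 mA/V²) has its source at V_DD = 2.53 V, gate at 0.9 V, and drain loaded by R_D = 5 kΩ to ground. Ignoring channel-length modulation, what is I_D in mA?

I_D = 0.450 mA

V_SG = V_DD − V_G = 2.53 − 0.9 = 1.63 V, so V_ov = 1.63 − 0.72 = 0.91 V.
Assume saturation: I_D = ½ k_p V_ov² = 0.5 × 2.1 × 0.91² = 0.87 mA, giving V_SD = V_DD − I_D R_D = 2.53 − 0.87 × 5 = -1.82 V.
But -1.82 V < V_ov = 0.91 V, so the device is actually in triode.
In triode I_D = k_p[V_ov V_SD − ½ V_SD²] and I_D = (V_DD − V_SD)/R_D. Equating: 5.25 V_SD² − 10.55 V_SD + 2.53 = 0, giving V_SD = 0.278 V (the root below V_ov).
I_D = (2.53 − 0.278) / 5 = 0.45 mA.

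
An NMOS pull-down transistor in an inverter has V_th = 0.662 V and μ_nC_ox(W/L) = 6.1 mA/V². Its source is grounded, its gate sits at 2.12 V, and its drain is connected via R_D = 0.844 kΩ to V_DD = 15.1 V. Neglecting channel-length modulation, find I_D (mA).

I_D = 6.48 mA

V_GS = V_G = 2.12 V, so V_ov = 2.12 − 0.662 = 1.46 V.
Assume saturation: I_D = ½ k_n V_ov² = 0.5 × 6.1 × 1.46² = 6.48 mA, giving V_DS = V_DD − I_D R_D = 15.1 − 6.48 × 0.844 = 9.63 V.
V_DS = 9.63 V ≥ V_ov = 1.46 V, confirming saturation.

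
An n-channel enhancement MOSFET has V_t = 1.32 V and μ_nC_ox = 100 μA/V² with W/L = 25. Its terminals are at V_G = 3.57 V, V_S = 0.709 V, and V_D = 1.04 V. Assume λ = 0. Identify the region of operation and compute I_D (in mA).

Triode; I_D = 1.14 mA

V_GS = V_G − V_S = 3.57 − 0.709 = 2.86 V; V_DS = V_D − V_S = 1.04 − 0.709 = 0.331 V.
k_n = μ_nC_ox · (W/L) = 2.5 mA/V².
V_ov = V_GS − V_t = 2.86 − 1.32 = 1.54 V.
Since V_DS = 0.331 V < V_ov = 1.54 V, the device is in the triode region.
I_D = k_n [V_ov · V_DS − ½ V_DS²] = 2.5 × [1.54 × 0.331 − 0.5 × 0.331²] = 1.14 mA.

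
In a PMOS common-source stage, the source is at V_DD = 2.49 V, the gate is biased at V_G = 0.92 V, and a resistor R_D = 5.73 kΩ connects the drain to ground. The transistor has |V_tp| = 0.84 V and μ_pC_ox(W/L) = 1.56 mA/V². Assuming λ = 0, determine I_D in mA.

I_D = 0.356 mA

V_SG = V_DD − V_G = 2.49 − 0.92 = 1.57 V, so V_ov = 1.57 − 0.84 = 0.73 V.
Assume saturation: I_D = ½ k_p V_ov² = 0.5 × 1.56 × 0.73² = 0.416 mA, giving V_SD = V_DD − I_D R_D = 2.49 − 0.416 × 5.73 = 0.108 V.
But 0.108 V < V_ov = 0.73 V, so the device is actually in triode.
In triode I_D = k_p[V_ov V_SD − ½ V_SD²] and I_D = (V_DD − V_SD)/R_D. Equating: 4.47 V_SD² − 7.525 V_SD + 2.49 = 0, giving V_SD = 0.452 V (the root below V_ov).
I_D = (2.49 − 0.452) / 5.73 = 0.356 mA.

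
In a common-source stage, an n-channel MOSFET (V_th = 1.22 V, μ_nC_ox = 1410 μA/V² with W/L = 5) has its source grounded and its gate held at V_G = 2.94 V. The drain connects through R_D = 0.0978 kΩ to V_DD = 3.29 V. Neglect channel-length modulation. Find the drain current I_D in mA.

V_GS = V_G = 2.94 V, so V_ov = 2.94 − 1.22 = 1.72 V.
k_n = μ_nC_ox · (W/L) = 7.05 mA/V².
Assume saturation: I_D = ½ k_n V_ov² = 0.5 × 7.05 × 1.72² = 10.4 mA, giving V_DS = V_DD − I_D R_D = 3.29 − 10.4 × 0.0978 = 2.27 V.
V_DS = 2.27 V ≥ V_ov = 1.72 V, confirming saturation.

I_D = 10.4 mA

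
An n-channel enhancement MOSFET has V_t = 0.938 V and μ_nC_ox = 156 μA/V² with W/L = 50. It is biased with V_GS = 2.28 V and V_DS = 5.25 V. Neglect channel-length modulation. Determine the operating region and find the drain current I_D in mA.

Saturation; I_D = 7.02 mA

k_n = μ_nC_ox · (W/L) = 7.8 mA/V².
V_ov = V_GS − V_t = 2.28 − 0.938 = 1.34 V.
Since V_DS = 5.25 V ≥ V_ov = 1.34 V, the device is in saturation.
I_D = ½ k_n V_ov² = 0.5 × 7.8 × 1.34² = 7.02 mA.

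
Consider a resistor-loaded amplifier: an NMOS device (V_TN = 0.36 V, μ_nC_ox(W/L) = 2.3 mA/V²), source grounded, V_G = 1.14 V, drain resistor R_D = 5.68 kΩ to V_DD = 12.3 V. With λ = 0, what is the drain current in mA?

I_D = 0.700 mA

V_GS = V_G = 1.14 V, so V_ov = 1.14 − 0.36 = 0.78 V.
Assume saturation: I_D = ½ k_n V_ov² = 0.5 × 2.3 × 0.78² = 0.7 mA, giving V_DS = V_DD − I_D R_D = 12.3 − 0.7 × 5.68 = 8.33 V.
V_DS = 8.33 V ≥ V_ov = 0.78 V, confirming saturation.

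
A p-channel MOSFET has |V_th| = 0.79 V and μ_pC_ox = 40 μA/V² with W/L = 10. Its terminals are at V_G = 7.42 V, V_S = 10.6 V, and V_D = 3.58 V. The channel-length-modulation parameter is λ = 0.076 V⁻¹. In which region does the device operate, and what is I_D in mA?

V_SG = V_S − V_G = 10.6 − 7.42 = 3.18 V; V_SD = V_S − V_D = 10.6 − 3.58 = 7.02 V.
k_p = μ_pC_ox · (W/L) = 0.4 mA/V².
V_ov = V_SG − |V_th| = 3.18 − 0.79 = 2.39 V.
Since V_SD = 7.02 V ≥ V_ov = 2.39 V, the device is in saturation.
I_D = ½ k_p V_ov² (1 + λ V_SD) = 0.5 × 0.4 × 2.39² × (1 + 0.076 × 7.02) = 1.75 mA.

Saturation; I_D = 1.75 mA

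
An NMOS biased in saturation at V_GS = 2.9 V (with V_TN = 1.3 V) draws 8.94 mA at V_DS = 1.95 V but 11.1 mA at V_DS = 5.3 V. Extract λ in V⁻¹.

λ = 0.0839 V⁻¹

With V_GS fixed, I_D ∝ (1 + λ V_DS) in saturation, so I_D2/I_D1 = (1 + λ V_DS2)/(1 + λ V_DS1).
11.1/8.94 = 1.242 = (1 + 5.3 λ)/(1 + 1.95 λ).
Solving: λ (I_D1 V_DS2 − I_D2 V_DS1) = I_D2 − I_D1, so λ = (11.1 − 8.94) / (8.94 × 5.3 − 11.1 × 1.95) = 2.16 / 25.7 = 0.0839 V⁻¹.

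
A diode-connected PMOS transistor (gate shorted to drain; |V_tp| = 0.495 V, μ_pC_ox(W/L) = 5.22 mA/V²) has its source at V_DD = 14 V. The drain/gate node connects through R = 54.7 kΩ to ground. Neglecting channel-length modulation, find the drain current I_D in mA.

I_D = 0.241 mA

With gate tied to drain, V_SG = V_SD ≥ V_SG − |V_tp|, so the device is in saturation.
KCL at the drain: ½ k_p (V_SG − |V_tp|)² = (V_DD − V_SG)/R.
Let x = V_SG − 0.495. Then 143 x² + x − 13.51 = 0, giving x = 0.304 V (positive root), so V_SG = 0.799 V.
I_D = (V_DD − V_SG)/R = (14 − 0.799) / 54.7 = 0.241 mA.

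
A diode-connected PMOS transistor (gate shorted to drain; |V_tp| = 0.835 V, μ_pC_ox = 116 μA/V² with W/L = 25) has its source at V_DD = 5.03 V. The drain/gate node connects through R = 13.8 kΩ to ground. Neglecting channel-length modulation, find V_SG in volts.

With gate tied to drain, V_SG = V_SD ≥ V_SG − |V_tp|, so the device is in saturation.
k_p = μ_pC_ox · (W/L) = 2.9 mA/V².
KCL at the drain: ½ k_p (V_SG − |V_tp|)² = (V_DD − V_SG)/R.
Let x = V_SG − 0.835. Then 20 x² + x − 4.195 = 0, giving x = 0.434 V (positive root), so V_SG = 1.27 V.
I_D = (V_DD − V_SG)/R = (5.03 − 1.27) / 13.8 = 0.273 mA.

V_SG = 1.27 V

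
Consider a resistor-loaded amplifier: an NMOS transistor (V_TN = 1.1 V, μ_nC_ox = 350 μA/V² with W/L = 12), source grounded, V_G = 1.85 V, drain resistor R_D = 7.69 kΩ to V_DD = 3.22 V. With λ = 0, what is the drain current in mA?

V_GS = V_G = 1.85 V, so V_ov = 1.85 − 1.1 = 0.75 V.
k_n = μ_nC_ox · (W/L) = 4.2 mA/V².
Assume saturation: I_D = ½ k_n V_ov² = 0.5 × 4.2 × 0.75² = 1.18 mA, giving V_DS = V_DD − I_D R_D = 3.22 − 1.18 × 7.69 = -5.86 V.
But -5.86 V < V_ov = 0.75 V, so the device is actually in triode.
In triode I_D = k_n[V_ov V_DS − ½ V_DS²] and I_D = (V_DD − V_DS)/R_D. Equating: 16.1 V_DS² − 25.22 V_DS + 3.22 = 0, giving V_DS = 0.14 V (the root below V_ov).
I_D = (3.22 − 0.14) / 7.69 = 0.4 mA.

I_D = 0.400 mA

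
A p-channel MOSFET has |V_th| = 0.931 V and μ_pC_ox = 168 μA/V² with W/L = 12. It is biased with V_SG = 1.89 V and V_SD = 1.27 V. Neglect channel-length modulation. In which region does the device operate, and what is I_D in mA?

k_p = μ_pC_ox · (W/L) = 2.016 mA/V².
V_ov = V_SG − |V_th| = 1.89 − 0.931 = 0.959 V.
Since V_SD = 1.27 V ≥ V_ov = 0.959 V, the device is in saturation.
I_D = ½ k_p V_ov² = 0.5 × 2.016 × 0.959² = 0.927 mA.

Saturation; I_D = 0.927 mA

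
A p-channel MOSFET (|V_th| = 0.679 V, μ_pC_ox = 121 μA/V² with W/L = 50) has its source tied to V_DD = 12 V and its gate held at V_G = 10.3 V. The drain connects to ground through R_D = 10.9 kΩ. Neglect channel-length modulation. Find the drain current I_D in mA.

I_D = 1.08 mA

V_SG = V_DD − V_G = 12 − 10.3 = 1.7 V, so V_ov = 1.7 − 0.679 = 1.02 V.
k_p = μ_pC_ox · (W/L) = 6.05 mA/V².
Assume saturation: I_D = ½ k_p V_ov² = 0.5 × 6.05 × 1.02² = 3.15 mA, giving V_SD = V_DD − I_D R_D = 12 − 3.15 × 10.9 = -22.4 V.
But -22.4 V < V_ov = 1.02 V, so the device is actually in triode.
In triode I_D = k_p[V_ov V_SD − ½ V_SD²] and I_D = (V_DD − V_SD)/R_D. Equating: 33 V_SD² − 68.33 V_SD + 12 = 0, giving V_SD = 0.194 V (the root below V_ov).
I_D = (12 − 0.194) / 10.9 = 1.08 mA.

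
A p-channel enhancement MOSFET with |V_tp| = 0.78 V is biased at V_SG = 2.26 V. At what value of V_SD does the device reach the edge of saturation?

V_SD,sat = 1.48 V

The boundary between triode and saturation is V_SD = V_SG − |V_tp| = V_ov.
V_ov = 2.26 − 0.78 = 1.48 V.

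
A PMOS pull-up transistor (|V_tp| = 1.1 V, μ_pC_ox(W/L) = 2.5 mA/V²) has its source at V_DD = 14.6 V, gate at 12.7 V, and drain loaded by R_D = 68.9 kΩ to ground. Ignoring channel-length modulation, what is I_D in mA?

V_SG = V_DD − V_G = 14.6 − 12.7 = 1.9 V, so V_ov = 1.9 − 1.1 = 0.8 V.
Assume saturation: I_D = ½ k_p V_ov² = 0.5 × 2.5 × 0.8² = 0.8 mA, giving V_SD = V_DD − I_D R_D = 14.6 − 0.8 × 68.9 = -40.5 V.
But -40.5 V < V_ov = 0.8 V, so the device is actually in triode.
In triode I_D = k_p[V_ov V_SD − ½ V_SD²] and I_D = (V_DD − V_SD)/R_D. Equating: 86.1 V_SD² − 138.8 V_SD + 14.6 = 0, giving V_SD = 0.113 V (the root below V_ov).
I_D = (14.6 − 0.113) / 68.9 = 0.21 mA.

I_D = 0.210 mA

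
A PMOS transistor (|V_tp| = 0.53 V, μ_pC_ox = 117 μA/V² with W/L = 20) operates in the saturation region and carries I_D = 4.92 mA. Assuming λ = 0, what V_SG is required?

k_p = μ_pC_ox · (W/L) = 2.34 mA/V².
In saturation I_D = ½ k_p (V_SG − |V_tp|)², so V_SG − |V_tp| = √(2 I_D / k_p) = √(2 × 4.92 / 2.34) = 2.05 V.
V_SG = 0.53 + 2.05 = 2.58 V.

V_SG = 2.58 V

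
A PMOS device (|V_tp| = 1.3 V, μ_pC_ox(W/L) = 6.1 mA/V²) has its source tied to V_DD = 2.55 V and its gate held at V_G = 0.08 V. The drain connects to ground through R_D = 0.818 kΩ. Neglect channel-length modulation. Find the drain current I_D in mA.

V_SG = V_DD − V_G = 2.55 − 0.08 = 2.47 V, so V_ov = 2.47 − 1.3 = 1.17 V.
Assume saturation: I_D = ½ k_p V_ov² = 0.5 × 6.1 × 1.17² = 4.18 mA, giving V_SD = V_DD − I_D R_D = 2.55 − 4.18 × 0.818 = -0.865 V.
But -0.865 V < V_ov = 1.17 V, so the device is actually in triode.
In triode I_D = k_p[V_ov V_SD − ½ V_SD²] and I_D = (V_DD − V_SD)/R_D. Equating: 2.49 V_SD² − 6.838 V_SD + 2.55 = 0, giving V_SD = 0.445 V (the root below V_ov).
I_D = (2.55 − 0.445) / 0.818 = 2.57 mA.

I_D = 2.57 mA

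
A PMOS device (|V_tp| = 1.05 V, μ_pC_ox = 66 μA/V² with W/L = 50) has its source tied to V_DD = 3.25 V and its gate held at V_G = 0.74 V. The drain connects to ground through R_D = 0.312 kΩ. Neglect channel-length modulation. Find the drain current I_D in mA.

V_SG = V_DD − V_G = 3.25 − 0.74 = 2.51 V, so V_ov = 2.51 − 1.05 = 1.46 V.
k_p = μ_pC_ox · (W/L) = 3.3 mA/V².
Assume saturation: I_D = ½ k_p V_ov² = 0.5 × 3.3 × 1.46² = 3.52 mA, giving V_SD = V_DD − I_D R_D = 3.25 − 3.52 × 0.312 = 2.15 V.
V_SD = 2.15 V ≥ V_ov = 1.46 V, confirming saturation.

I_D = 3.52 mA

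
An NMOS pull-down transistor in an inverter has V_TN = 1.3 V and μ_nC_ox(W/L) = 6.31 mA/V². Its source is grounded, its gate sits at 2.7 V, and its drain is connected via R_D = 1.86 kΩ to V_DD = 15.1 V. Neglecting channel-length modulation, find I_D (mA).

V_GS = V_G = 2.7 V, so V_ov = 2.7 − 1.3 = 1.4 V.
Assume saturation: I_D = ½ k_n V_ov² = 0.5 × 6.31 × 1.4² = 6.18 mA, giving V_DS = V_DD − I_D R_D = 15.1 − 6.18 × 1.86 = 3.6 V.
V_DS = 3.6 V ≥ V_ov = 1.4 V, confirming saturation.

I_D = 6.18 mA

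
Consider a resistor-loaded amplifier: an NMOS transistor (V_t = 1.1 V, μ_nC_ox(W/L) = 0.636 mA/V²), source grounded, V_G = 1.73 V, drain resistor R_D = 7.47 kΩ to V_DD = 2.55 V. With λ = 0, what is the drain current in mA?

I_D = 0.126 mA

V_GS = V_G = 1.73 V, so V_ov = 1.73 − 1.1 = 0.63 V.
Assume saturation: I_D = ½ k_n V_ov² = 0.5 × 0.636 × 0.63² = 0.126 mA, giving V_DS = V_DD − I_D R_D = 2.55 − 0.126 × 7.47 = 1.61 V.
V_DS = 1.61 V ≥ V_ov = 0.63 V, confirming saturation.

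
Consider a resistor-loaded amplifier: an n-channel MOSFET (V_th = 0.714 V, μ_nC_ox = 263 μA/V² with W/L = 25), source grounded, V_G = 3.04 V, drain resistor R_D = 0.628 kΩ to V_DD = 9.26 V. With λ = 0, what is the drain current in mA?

I_D = 13.0 mA

V_GS = V_G = 3.04 V, so V_ov = 3.04 − 0.714 = 2.33 V.
k_n = μ_nC_ox · (W/L) = 6.575 mA/V².
Assume saturation: I_D = ½ k_n V_ov² = 0.5 × 6.575 × 2.33² = 17.8 mA, giving V_DS = V_DD − I_D R_D = 9.26 − 17.8 × 0.628 = -1.91 V.
But -1.91 V < V_ov = 2.33 V, so the device is actually in triode.
In triode I_D = k_n[V_ov V_DS − ½ V_DS²] and I_D = (V_DD − V_DS)/R_D. Equating: 2.06 V_DS² − 10.6 V_DS + 9.26 = 0, giving V_DS = 1.12 V (the root below V_ov).
I_D = (9.26 − 1.12) / 0.628 = 13 mA.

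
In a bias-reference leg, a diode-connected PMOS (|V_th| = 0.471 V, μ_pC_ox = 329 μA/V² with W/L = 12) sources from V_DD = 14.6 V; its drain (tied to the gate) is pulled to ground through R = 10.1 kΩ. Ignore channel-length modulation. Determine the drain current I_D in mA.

I_D = 1.32 mA

With gate tied to drain, V_SG = V_SD ≥ V_SG − |V_th|, so the device is in saturation.
k_p = μ_pC_ox · (W/L) = 3.948 mA/V².
KCL at the drain: ½ k_p (V_SG − |V_th|)² = (V_DD − V_SG)/R.
Let x = V_SG − 0.471. Then 19.9 x² + x − 14.13 = 0, giving x = 0.817 V (positive root), so V_SG = 1.29 V.
I_D = (V_DD − V_SG)/R = (14.6 − 1.29) / 10.1 = 1.32 mA.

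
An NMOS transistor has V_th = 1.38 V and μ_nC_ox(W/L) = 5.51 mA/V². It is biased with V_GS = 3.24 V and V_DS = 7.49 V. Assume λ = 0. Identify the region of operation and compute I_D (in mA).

Saturation; I_D = 9.53 mA

V_ov = V_GS − V_th = 3.24 − 1.38 = 1.86 V.
Since V_DS = 7.49 V ≥ V_ov = 1.86 V, the device is in saturation.
I_D = ½ k_n V_ov² = 0.5 × 5.51 × 1.86² = 9.53 mA.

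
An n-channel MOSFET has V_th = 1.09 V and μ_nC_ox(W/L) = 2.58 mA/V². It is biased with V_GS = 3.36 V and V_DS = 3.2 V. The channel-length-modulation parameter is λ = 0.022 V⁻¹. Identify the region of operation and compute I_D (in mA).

V_ov = V_GS − V_th = 3.36 − 1.09 = 2.27 V.
Since V_DS = 3.2 V ≥ V_ov = 2.27 V, the device is in saturation.
I_D = ½ k_n V_ov² (1 + λ V_DS) = 0.5 × 2.58 × 2.27² × (1 + 0.022 × 3.2) = 7.12 mA.

Saturation; I_D = 7.12 mA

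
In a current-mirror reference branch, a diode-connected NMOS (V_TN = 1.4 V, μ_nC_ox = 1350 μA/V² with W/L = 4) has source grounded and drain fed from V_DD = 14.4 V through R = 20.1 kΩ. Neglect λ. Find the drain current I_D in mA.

With gate tied to drain, V_GS = V_DS ≥ V_GS − V_TN, so the device is in saturation.
k_n = μ_nC_ox · (W/L) = 5.4 mA/V².
KCL at the drain: ½ k_n (V_GS − V_TN)² = (V_DD − V_GS)/R.
Let x = V_GS − 1.4. Then 54.3 x² + x − 13 = 0, giving x = 0.48 V (positive root), so V_GS = 1.88 V.
I_D = (V_DD − V_GS)/R = (14.4 − 1.88) / 20.1 = 0.623 mA.

I_D = 0.623 mA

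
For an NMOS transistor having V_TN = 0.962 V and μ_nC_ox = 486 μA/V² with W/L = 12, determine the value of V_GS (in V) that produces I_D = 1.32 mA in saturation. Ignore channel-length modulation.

V_GS = 1.63 V

k_n = μ_nC_ox · (W/L) = 5.832 mA/V².
In saturation I_D = ½ k_n (V_GS − V_TN)², so V_GS − V_TN = √(2 I_D / k_n) = √(2 × 1.32 / 5.832) = 0.673 V.
V_GS = 0.962 + 0.673 = 1.63 V.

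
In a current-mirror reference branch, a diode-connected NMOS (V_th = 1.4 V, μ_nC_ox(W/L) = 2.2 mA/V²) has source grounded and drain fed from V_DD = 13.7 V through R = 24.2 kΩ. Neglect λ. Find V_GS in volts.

V_GS = 2.06 V

With gate tied to drain, V_GS = V_DS ≥ V_GS − V_th, so the device is in saturation.
KCL at the drain: ½ k_n (V_GS − V_th)² = (V_DD − V_GS)/R.
Let x = V_GS − 1.4. Then 26.6 x² + x − 12.3 = 0, giving x = 0.661 V (positive root), so V_GS = 2.06 V.
I_D = (V_DD − V_GS)/R = (13.7 − 2.06) / 24.2 = 0.481 mA.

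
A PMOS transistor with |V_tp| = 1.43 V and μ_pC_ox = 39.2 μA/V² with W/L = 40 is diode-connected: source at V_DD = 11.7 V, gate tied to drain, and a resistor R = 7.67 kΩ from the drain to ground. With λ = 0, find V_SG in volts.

V_SG = 2.66 V

With gate tied to drain, V_SG = V_SD ≥ V_SG − |V_tp|, so the device is in saturation.
k_p = μ_pC_ox · (W/L) = 1.568 mA/V².
KCL at the drain: ½ k_p (V_SG − |V_tp|)² = (V_DD − V_SG)/R.
Let x = V_SG − 1.43. Then 6.01 x² + x − 10.27 = 0, giving x = 1.23 V (positive root), so V_SG = 2.66 V.
I_D = (V_DD − V_SG)/R = (11.7 − 2.66) / 7.67 = 1.18 mA.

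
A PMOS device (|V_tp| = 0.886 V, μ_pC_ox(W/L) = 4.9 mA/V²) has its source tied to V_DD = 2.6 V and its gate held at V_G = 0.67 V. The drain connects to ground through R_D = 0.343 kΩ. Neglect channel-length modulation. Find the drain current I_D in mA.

I_D = 2.67 mA

V_SG = V_DD − V_G = 2.6 − 0.67 = 1.93 V, so V_ov = 1.93 − 0.886 = 1.04 V.
Assume saturation: I_D = ½ k_p V_ov² = 0.5 × 4.9 × 1.04² = 2.67 mA, giving V_SD = V_DD − I_D R_D = 2.6 − 2.67 × 0.343 = 1.68 V.
V_SD = 1.68 V ≥ V_ov = 1.04 V, confirming saturation.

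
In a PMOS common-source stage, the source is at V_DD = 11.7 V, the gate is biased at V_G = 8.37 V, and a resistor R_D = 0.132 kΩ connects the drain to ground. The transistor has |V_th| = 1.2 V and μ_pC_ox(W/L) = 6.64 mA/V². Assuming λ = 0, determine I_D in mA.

V_SG = V_DD − V_G = 11.7 − 8.37 = 3.33 V, so V_ov = 3.33 − 1.2 = 2.13 V.
Assume saturation: I_D = ½ k_p V_ov² = 0.5 × 6.64 × 2.13² = 15.1 mA, giving V_SD = V_DD − I_D R_D = 11.7 − 15.1 × 0.132 = 9.71 V.
V_SD = 9.71 V ≥ V_ov = 2.13 V, confirming saturation.

I_D = 15.1 mA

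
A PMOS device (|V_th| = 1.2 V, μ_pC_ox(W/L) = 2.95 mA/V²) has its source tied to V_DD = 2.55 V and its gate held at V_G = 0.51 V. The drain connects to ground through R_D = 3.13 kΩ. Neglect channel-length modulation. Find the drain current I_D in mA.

V_SG = V_DD − V_G = 2.55 − 0.51 = 2.04 V, so V_ov = 2.04 − 1.2 = 0.84 V.
Assume saturation: I_D = ½ k_p V_ov² = 0.5 × 2.95 × 0.84² = 1.04 mA, giving V_SD = V_DD − I_D R_D = 2.55 − 1.04 × 3.13 = -0.708 V.
But -0.708 V < V_ov = 0.84 V, so the device is actually in triode.
In triode I_D = k_p[V_ov V_SD − ½ V_SD²] and I_D = (V_DD − V_SD)/R_D. Equating: 4.62 V_SD² − 8.756 V_SD + 2.55 = 0, giving V_SD = 0.359 V (the root below V_ov).
I_D = (2.55 − 0.359) / 3.13 = 0.7 mA.

I_D = 0.700 mA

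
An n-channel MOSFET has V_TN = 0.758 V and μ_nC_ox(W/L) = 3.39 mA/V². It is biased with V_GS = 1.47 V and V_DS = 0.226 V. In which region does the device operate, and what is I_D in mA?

V_ov = V_GS − V_TN = 1.47 − 0.758 = 0.712 V.
Since V_DS = 0.226 V < V_ov = 0.712 V, the device is in the triode region.
I_D = k_n [V_ov · V_DS − ½ V_DS²] = 3.39 × [0.712 × 0.226 − 0.5 × 0.226²] = 0.459 mA.

Triode; I_D = 0.459 mA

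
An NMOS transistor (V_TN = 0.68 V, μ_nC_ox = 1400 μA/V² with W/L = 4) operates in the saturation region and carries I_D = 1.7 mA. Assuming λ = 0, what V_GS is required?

k_n = μ_nC_ox · (W/L) = 5.6 mA/V².
In saturation I_D = ½ k_n (V_GS − V_TN)², so V_GS − V_TN = √(2 I_D / k_n) = √(2 × 1.7 / 5.6) = 0.779 V.
V_GS = 0.68 + 0.779 = 1.46 V.

V_GS = 1.46 V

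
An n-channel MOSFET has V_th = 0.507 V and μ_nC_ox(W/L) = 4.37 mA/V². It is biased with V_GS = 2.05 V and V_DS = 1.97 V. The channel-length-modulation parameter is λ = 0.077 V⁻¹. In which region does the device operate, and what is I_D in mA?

V_ov = V_GS − V_th = 2.05 − 0.507 = 1.54 V.
Since V_DS = 1.97 V ≥ V_ov = 1.54 V, the device is in saturation.
I_D = ½ k_n V_ov² (1 + λ V_DS) = 0.5 × 4.37 × 1.54² × (1 + 0.077 × 1.97) = 5.99 mA.

Saturation; I_D = 5.99 mA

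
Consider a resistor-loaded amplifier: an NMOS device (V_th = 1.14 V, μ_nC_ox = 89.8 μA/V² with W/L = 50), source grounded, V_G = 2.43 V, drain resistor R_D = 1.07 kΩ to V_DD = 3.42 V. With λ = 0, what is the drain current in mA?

V_GS = V_G = 2.43 V, so V_ov = 2.43 − 1.14 = 1.29 V.
k_n = μ_nC_ox · (W/L) = 4.49 mA/V².
Assume saturation: I_D = ½ k_n V_ov² = 0.5 × 4.49 × 1.29² = 3.74 mA, giving V_DS = V_DD − I_D R_D = 3.42 − 3.74 × 1.07 = -0.577 V.
But -0.577 V < V_ov = 1.29 V, so the device is actually in triode.
In triode I_D = k_n[V_ov V_DS − ½ V_DS²] and I_D = (V_DD − V_DS)/R_D. Equating: 2.4 V_DS² − 7.198 V_DS + 3.42 = 0, giving V_DS = 0.592 V (the root below V_ov).
I_D = (3.42 − 0.592) / 1.07 = 2.64 mA.

I_D = 2.64 mA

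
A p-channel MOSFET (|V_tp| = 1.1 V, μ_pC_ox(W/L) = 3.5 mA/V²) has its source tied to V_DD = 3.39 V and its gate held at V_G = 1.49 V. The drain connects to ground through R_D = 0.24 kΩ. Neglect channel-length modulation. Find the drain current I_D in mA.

I_D = 1.12 mA

V_SG = V_DD − V_G = 3.39 − 1.49 = 1.9 V, so V_ov = 1.9 − 1.1 = 0.8 V.
Assume saturation: I_D = ½ k_p V_ov² = 0.5 × 3.5 × 0.8² = 1.12 mA, giving V_SD = V_DD − I_D R_D = 3.39 − 1.12 × 0.24 = 3.12 V.
V_SD = 3.12 V ≥ V_ov = 0.8 V, confirming saturation.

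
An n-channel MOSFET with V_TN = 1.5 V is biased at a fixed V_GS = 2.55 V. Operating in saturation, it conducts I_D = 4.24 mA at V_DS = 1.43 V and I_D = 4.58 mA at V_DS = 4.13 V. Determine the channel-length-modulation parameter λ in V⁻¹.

With V_GS fixed, I_D ∝ (1 + λ V_DS) in saturation, so I_D2/I_D1 = (1 + λ V_DS2)/(1 + λ V_DS1).
4.58/4.24 = 1.08 = (1 + 4.13 λ)/(1 + 1.43 λ).
Solving: λ (I_D1 V_DS2 − I_D2 V_DS1) = I_D2 − I_D1, so λ = (4.58 − 4.24) / (4.24 × 4.13 − 4.58 × 1.43) = 0.34 / 11 = 0.031 V⁻¹.

λ = 0.0310 V⁻¹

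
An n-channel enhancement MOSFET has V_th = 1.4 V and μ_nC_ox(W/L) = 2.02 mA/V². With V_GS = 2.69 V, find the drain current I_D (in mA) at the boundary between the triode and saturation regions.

I_D = 1.68 mA

At the boundary V_DS = V_ov = V_GS − V_th = 2.69 − 1.4 = 1.29 V.
I_D = ½ k_n V_ov² = 0.5 × 2.02 × 1.29² = 1.68 mA.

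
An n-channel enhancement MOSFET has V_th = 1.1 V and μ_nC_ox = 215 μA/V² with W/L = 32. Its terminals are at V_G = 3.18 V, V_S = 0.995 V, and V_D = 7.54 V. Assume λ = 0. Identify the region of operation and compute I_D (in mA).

Saturation; I_D = 4.05 mA

V_GS = V_G − V_S = 3.18 − 0.995 = 2.19 V; V_DS = V_D − V_S = 7.54 − 0.995 = 6.54 V.
k_n = μ_nC_ox · (W/L) = 6.88 mA/V².
V_ov = V_GS − V_th = 2.19 − 1.1 = 1.08 V.
Since V_DS = 6.54 V ≥ V_ov = 1.08 V, the device is in saturation.
I_D = ½ k_n V_ov² = 0.5 × 6.88 × 1.08² = 4.05 mA.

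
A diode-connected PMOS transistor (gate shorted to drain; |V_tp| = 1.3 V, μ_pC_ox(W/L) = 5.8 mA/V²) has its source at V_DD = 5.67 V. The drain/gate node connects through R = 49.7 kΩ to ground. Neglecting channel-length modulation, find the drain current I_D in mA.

With gate tied to drain, V_SG = V_SD ≥ V_SG − |V_tp|, so the device is in saturation.
KCL at the drain: ½ k_p (V_SG − |V_tp|)² = (V_DD − V_SG)/R.
Let x = V_SG − 1.3. Then 144 x² + x − 4.37 = 0, giving x = 0.171 V (positive root), so V_SG = 1.47 V.
I_D = (V_DD − V_SG)/R = (5.67 − 1.47) / 49.7 = 0.0845 mA.

I_D = 0.0845 mA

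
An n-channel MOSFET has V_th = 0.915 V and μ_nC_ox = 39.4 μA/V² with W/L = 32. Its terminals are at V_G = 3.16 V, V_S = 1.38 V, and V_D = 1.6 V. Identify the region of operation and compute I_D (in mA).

V_GS = V_G − V_S = 3.16 − 1.38 = 1.78 V; V_DS = V_D − V_S = 1.6 − 1.38 = 0.22 V.
k_n = μ_nC_ox · (W/L) = 1.261 mA/V².
V_ov = V_GS − V_th = 1.78 − 0.915 = 0.865 V.
Since V_DS = 0.22 V < V_ov = 0.865 V, the device is in the triode region.
I_D = k_n [V_ov · V_DS − ½ V_DS²] = 1.261 × [0.865 × 0.22 − 0.5 × 0.22²] = 0.209 mA.

Triode; I_D = 0.209 mA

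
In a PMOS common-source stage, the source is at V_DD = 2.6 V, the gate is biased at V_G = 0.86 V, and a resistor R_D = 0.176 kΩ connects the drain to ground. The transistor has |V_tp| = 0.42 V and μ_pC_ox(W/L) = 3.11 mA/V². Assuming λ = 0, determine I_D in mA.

V_SG = V_DD − V_G = 2.6 − 0.86 = 1.74 V, so V_ov = 1.74 − 0.42 = 1.32 V.
Assume saturation: I_D = ½ k_p V_ov² = 0.5 × 3.11 × 1.32² = 2.71 mA, giving V_SD = V_DD − I_D R_D = 2.6 − 2.71 × 0.176 = 2.12 V.
V_SD = 2.12 V ≥ V_ov = 1.32 V, confirming saturation.

I_D = 2.71 mA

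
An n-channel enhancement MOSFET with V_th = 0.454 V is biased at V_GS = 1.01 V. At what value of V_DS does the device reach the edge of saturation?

The boundary between triode and saturation is V_DS = V_GS − V_th = V_ov.
V_ov = 1.01 − 0.454 = 0.556 V.

V_DS,sat = 0.556 V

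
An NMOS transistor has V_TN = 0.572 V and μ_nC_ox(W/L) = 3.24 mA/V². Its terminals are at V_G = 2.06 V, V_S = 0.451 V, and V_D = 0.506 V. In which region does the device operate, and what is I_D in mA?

V_GS = V_G − V_S = 2.06 − 0.451 = 1.61 V; V_DS = V_D − V_S = 0.506 − 0.451 = 0.055 V.
V_ov = V_GS − V_TN = 1.61 − 0.572 = 1.04 V.
Since V_DS = 0.055 V < V_ov = 1.04 V, the device is in the triode region.
I_D = k_n [V_ov · V_DS − ½ V_DS²] = 3.24 × [1.04 × 0.055 − 0.5 × 0.055²] = 0.18 mA.

Triode; I_D = 0.180 mA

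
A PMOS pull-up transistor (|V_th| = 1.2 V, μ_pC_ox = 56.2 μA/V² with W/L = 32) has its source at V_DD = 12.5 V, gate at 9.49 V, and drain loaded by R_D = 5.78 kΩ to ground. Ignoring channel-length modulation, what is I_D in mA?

I_D = 2.02 mA

V_SG = V_DD − V_G = 12.5 − 9.49 = 3.01 V, so V_ov = 3.01 − 1.2 = 1.81 V.
k_p = μ_pC_ox · (W/L) = 1.798 mA/V².
Assume saturation: I_D = ½ k_p V_ov² = 0.5 × 1.798 × 1.81² = 2.95 mA, giving V_SD = V_DD − I_D R_D = 12.5 − 2.95 × 5.78 = -4.53 V.
But -4.53 V < V_ov = 1.81 V, so the device is actually in triode.
In triode I_D = k_p[V_ov V_SD − ½ V_SD²] and I_D = (V_DD − V_SD)/R_D. Equating: 5.2 V_SD² − 19.81 V_SD + 12.5 = 0, giving V_SD = 0.798 V (the root below V_ov).
I_D = (12.5 − 0.798) / 5.78 = 2.02 mA.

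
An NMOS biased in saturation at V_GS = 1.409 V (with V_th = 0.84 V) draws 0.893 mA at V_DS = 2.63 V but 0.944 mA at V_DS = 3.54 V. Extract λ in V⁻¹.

λ = 0.0752 V⁻¹

With V_GS fixed, I_D ∝ (1 + λ V_DS) in saturation, so I_D2/I_D1 = (1 + λ V_DS2)/(1 + λ V_DS1).
0.944/0.893 = 1.057 = (1 + 3.54 λ)/(1 + 2.63 λ).
Solving: λ (I_D1 V_DS2 − I_D2 V_DS1) = I_D2 − I_D1, so λ = (0.944 − 0.893) / (0.893 × 3.54 − 0.944 × 2.63) = 0.051 / 0.679 = 0.0752 V⁻¹.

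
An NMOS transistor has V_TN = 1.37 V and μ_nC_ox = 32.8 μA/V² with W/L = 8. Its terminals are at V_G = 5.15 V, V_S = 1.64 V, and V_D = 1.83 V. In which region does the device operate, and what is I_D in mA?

V_GS = V_G − V_S = 5.15 − 1.64 = 3.51 V; V_DS = V_D − V_S = 1.83 − 1.64 = 0.19 V.
k_n = μ_nC_ox · (W/L) = 0.2624 mA/V².
V_ov = V_GS − V_TN = 3.51 − 1.37 = 2.14 V.
Since V_DS = 0.19 V < V_ov = 2.14 V, the device is in the triode region.
I_D = k_n [V_ov · V_DS − ½ V_DS²] = 0.2624 × [2.14 × 0.19 − 0.5 × 0.19²] = 0.102 mA.

Triode; I_D = 0.102 mA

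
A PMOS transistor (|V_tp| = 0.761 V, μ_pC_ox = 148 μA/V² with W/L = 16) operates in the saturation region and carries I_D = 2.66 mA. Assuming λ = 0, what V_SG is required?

V_SG = 2.26 V

k_p = μ_pC_ox · (W/L) = 2.368 mA/V².
In saturation I_D = ½ k_p (V_SG − |V_tp|)², so V_SG − |V_tp| = √(2 I_D / k_p) = √(2 × 2.66 / 2.368) = 1.5 V.
V_SG = 0.761 + 1.5 = 2.26 V.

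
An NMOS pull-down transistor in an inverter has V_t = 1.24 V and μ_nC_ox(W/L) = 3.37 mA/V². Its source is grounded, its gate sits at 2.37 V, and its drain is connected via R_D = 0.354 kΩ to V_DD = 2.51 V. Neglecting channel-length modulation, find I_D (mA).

V_GS = V_G = 2.37 V, so V_ov = 2.37 − 1.24 = 1.13 V.
Assume saturation: I_D = ½ k_n V_ov² = 0.5 × 3.37 × 1.13² = 2.15 mA, giving V_DS = V_DD − I_D R_D = 2.51 − 2.15 × 0.354 = 1.75 V.
V_DS = 1.75 V ≥ V_ov = 1.13 V, confirming saturation.

I_D = 2.15 mA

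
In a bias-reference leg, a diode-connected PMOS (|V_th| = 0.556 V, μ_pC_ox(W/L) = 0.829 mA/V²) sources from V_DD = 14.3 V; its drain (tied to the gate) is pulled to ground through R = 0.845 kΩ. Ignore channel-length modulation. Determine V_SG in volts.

V_SG = 5.55 V

With gate tied to drain, V_SG = V_SD ≥ V_SG − |V_th|, so the device is in saturation.
KCL at the drain: ½ k_p (V_SG − |V_th|)² = (V_DD − V_SG)/R.
Let x = V_SG − 0.556. Then 0.35 x² + x − 13.74 = 0, giving x = 5 V (positive root), so V_SG = 5.55 V.
I_D = (V_DD − V_SG)/R = (14.3 − 5.55) / 0.845 = 10.4 mA.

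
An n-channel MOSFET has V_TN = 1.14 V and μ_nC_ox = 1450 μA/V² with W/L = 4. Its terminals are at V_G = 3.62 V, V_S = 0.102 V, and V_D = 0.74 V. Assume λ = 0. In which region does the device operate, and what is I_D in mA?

V_GS = V_G − V_S = 3.62 − 0.102 = 3.52 V; V_DS = V_D − V_S = 0.74 − 0.102 = 0.638 V.
k_n = μ_nC_ox · (W/L) = 5.8 mA/V².
V_ov = V_GS − V_TN = 3.52 − 1.14 = 2.38 V.
Since V_DS = 0.638 V < V_ov = 2.38 V, the device is in the triode region.
I_D = k_n [V_ov · V_DS − ½ V_DS²] = 5.8 × [2.38 × 0.638 − 0.5 × 0.638²] = 7.62 mA.

Triode; I_D = 7.62 mA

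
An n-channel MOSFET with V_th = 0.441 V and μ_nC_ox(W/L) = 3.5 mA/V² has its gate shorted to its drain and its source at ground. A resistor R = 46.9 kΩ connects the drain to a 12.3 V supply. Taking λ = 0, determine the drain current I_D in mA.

I_D = 0.245 mA

With gate tied to drain, V_GS = V_DS ≥ V_GS − V_th, so the device is in saturation.
KCL at the drain: ½ k_n (V_GS − V_th)² = (V_DD − V_GS)/R.
Let x = V_GS − 0.441. Then 82.1 x² + x − 11.86 = 0, giving x = 0.374 V (positive root), so V_GS = 0.815 V.
I_D = (V_DD − V_GS)/R = (12.3 − 0.815) / 46.9 = 0.245 mA.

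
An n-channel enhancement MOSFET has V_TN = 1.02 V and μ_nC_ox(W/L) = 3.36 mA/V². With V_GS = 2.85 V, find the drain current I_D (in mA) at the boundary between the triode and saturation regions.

I_D = 5.63 mA

At the boundary V_DS = V_ov = V_GS − V_TN = 2.85 − 1.02 = 1.83 V.
I_D = ½ k_n V_ov² = 0.5 × 3.36 × 1.83² = 5.63 mA.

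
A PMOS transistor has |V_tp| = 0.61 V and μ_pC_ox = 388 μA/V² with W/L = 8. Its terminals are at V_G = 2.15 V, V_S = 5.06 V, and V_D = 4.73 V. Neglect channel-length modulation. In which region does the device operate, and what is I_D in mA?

Triode; I_D = 2.19 mA

V_SG = V_S − V_G = 5.06 − 2.15 = 2.91 V; V_SD = V_S − V_D = 5.06 − 4.73 = 0.33 V.
k_p = μ_pC_ox · (W/L) = 3.104 mA/V².
V_ov = V_SG − |V_tp| = 2.91 − 0.61 = 2.3 V.
Since V_SD = 0.33 V < V_ov = 2.3 V, the device is in the triode region.
I_D = k_p [V_ov · V_SD − ½ V_SD²] = 3.104 × [2.3 × 0.33 − 0.5 × 0.33²] = 2.19 mA.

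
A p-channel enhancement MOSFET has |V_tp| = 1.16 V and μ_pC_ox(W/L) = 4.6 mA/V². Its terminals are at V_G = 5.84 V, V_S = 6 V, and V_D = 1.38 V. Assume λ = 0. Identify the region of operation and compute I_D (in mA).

V_SG = V_S − V_G = 6 − 5.84 = 0.16 V; V_SD = V_S − V_D = 6 − 1.38 = 4.62 V.
V_SG = 0.16 V < |V_tp| = 1.16 V, so the transistor is in cutoff.

Cutoff; I_D = 0 mA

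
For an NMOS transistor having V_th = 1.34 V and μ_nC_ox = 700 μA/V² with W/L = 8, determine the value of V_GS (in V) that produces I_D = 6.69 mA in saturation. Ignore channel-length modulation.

V_GS = 2.89 V

k_n = μ_nC_ox · (W/L) = 5.6 mA/V².
In saturation I_D = ½ k_n (V_GS − V_th)², so V_GS − V_th = √(2 I_D / k_n) = √(2 × 6.69 / 5.6) = 1.55 V.
V_GS = 1.34 + 1.55 = 2.89 V.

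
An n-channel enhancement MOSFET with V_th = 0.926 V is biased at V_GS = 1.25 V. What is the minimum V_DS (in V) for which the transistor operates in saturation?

V_DS,sat = 0.324 V

The boundary between triode and saturation is V_DS = V_GS − V_th = V_ov.
V_ov = 1.25 − 0.926 = 0.324 V.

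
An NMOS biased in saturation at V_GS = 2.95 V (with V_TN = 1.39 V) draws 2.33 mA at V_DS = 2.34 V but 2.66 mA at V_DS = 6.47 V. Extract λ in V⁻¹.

With V_GS fixed, I_D ∝ (1 + λ V_DS) in saturation, so I_D2/I_D1 = (1 + λ V_DS2)/(1 + λ V_DS1).
2.66/2.33 = 1.142 = (1 + 6.47 λ)/(1 + 2.34 λ).
Solving: λ (I_D1 V_DS2 − I_D2 V_DS1) = I_D2 − I_D1, so λ = (2.66 − 2.33) / (2.33 × 6.47 − 2.66 × 2.34) = 0.33 / 8.85 = 0.0373 V⁻¹.

λ = 0.0373 V⁻¹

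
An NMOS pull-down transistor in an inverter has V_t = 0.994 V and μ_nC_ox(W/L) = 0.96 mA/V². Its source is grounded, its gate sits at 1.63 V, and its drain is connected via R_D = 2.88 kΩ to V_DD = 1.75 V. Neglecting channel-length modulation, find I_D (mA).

I_D = 0.194 mA

V_GS = V_G = 1.63 V, so V_ov = 1.63 − 0.994 = 0.636 V.
Assume saturation: I_D = ½ k_n V_ov² = 0.5 × 0.96 × 0.636² = 0.194 mA, giving V_DS = V_DD − I_D R_D = 1.75 − 0.194 × 2.88 = 1.19 V.
V_DS = 1.19 V ≥ V_ov = 0.636 V, confirming saturation.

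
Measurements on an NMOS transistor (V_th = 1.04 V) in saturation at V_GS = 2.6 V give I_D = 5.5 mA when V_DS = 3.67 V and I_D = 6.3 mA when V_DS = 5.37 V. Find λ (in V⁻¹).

With V_GS fixed, I_D ∝ (1 + λ V_DS) in saturation, so I_D2/I_D1 = (1 + λ V_DS2)/(1 + λ V_DS1).
6.3/5.5 = 1.145 = (1 + 5.37 λ)/(1 + 3.67 λ).
Solving: λ (I_D1 V_DS2 − I_D2 V_DS1) = I_D2 − I_D1, so λ = (6.3 − 5.5) / (5.5 × 5.37 − 6.3 × 3.67) = 0.8 / 6.41 = 0.125 V⁻¹.

λ = 0.125 V⁻¹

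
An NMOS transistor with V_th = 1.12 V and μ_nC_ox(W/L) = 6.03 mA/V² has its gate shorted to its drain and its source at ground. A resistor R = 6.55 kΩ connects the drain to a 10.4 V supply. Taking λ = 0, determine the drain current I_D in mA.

With gate tied to drain, V_GS = V_DS ≥ V_GS − V_th, so the device is in saturation.
KCL at the drain: ½ k_n (V_GS − V_th)² = (V_DD − V_GS)/R.
Let x = V_GS − 1.12. Then 19.7 x² + x − 9.28 = 0, giving x = 0.661 V (positive root), so V_GS = 1.78 V.
I_D = (V_DD − V_GS)/R = (10.4 − 1.78) / 6.55 = 1.32 mA.

I_D = 1.32 mA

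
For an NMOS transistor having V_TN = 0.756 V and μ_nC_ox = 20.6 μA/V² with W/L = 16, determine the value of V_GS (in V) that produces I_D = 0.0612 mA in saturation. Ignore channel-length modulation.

k_n = μ_nC_ox · (W/L) = 0.3296 mA/V².
In saturation I_D = ½ k_n (V_GS − V_TN)², so V_GS − V_TN = √(2 I_D / k_n) = √(2 × 0.0612 / 0.3296) = 0.609 V.
V_GS = 0.756 + 0.609 = 1.37 V.

V_GS = 1.37 V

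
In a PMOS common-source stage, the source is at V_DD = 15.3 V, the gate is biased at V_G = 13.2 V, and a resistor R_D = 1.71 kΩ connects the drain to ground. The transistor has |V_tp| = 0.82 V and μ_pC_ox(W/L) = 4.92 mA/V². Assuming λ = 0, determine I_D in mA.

I_D = 4.03 mA

V_SG = V_DD − V_G = 15.3 − 13.2 = 2.1 V, so V_ov = 2.1 − 0.82 = 1.28 V.
Assume saturation: I_D = ½ k_p V_ov² = 0.5 × 4.92 × 1.28² = 4.03 mA, giving V_SD = V_DD − I_D R_D = 15.3 − 4.03 × 1.71 = 8.41 V.
V_SD = 8.41 V ≥ V_ov = 1.28 V, confirming saturation.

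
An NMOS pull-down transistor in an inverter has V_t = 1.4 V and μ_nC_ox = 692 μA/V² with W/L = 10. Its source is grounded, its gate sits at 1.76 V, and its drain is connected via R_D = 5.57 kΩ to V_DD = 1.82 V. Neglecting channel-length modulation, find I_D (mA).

V_GS = V_G = 1.76 V, so V_ov = 1.76 − 1.4 = 0.36 V.
k_n = μ_nC_ox · (W/L) = 6.92 mA/V².
Assume saturation: I_D = ½ k_n V_ov² = 0.5 × 6.92 × 0.36² = 0.448 mA, giving V_DS = V_DD − I_D R_D = 1.82 − 0.448 × 5.57 = -0.678 V.
But -0.678 V < V_ov = 0.36 V, so the device is actually in triode.
In triode I_D = k_n[V_ov V_DS − ½ V_DS²] and I_D = (V_DD − V_DS)/R_D. Equating: 19.3 V_DS² − 14.88 V_DS + 1.82 = 0, giving V_DS = 0.152 V (the root below V_ov).
I_D = (1.82 − 0.152) / 5.57 = 0.299 mA.

I_D = 0.299 mA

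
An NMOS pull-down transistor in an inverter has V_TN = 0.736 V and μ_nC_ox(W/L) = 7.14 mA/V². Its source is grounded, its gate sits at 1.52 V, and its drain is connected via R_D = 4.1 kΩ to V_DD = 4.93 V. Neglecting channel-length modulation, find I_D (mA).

V_GS = V_G = 1.52 V, so V_ov = 1.52 − 0.736 = 0.784 V.
Assume saturation: I_D = ½ k_n V_ov² = 0.5 × 7.14 × 0.784² = 2.19 mA, giving V_DS = V_DD − I_D R_D = 4.93 − 2.19 × 4.1 = -4.07 V.
But -4.07 V < V_ov = 0.784 V, so the device is actually in triode.
In triode I_D = k_n[V_ov V_DS − ½ V_DS²] and I_D = (V_DD − V_DS)/R_D. Equating: 14.6 V_DS² − 23.95 V_DS + 4.93 = 0, giving V_DS = 0.241 V (the root below V_ov).
I_D = (4.93 − 0.241) / 4.1 = 1.14 mA.

I_D = 1.14 mA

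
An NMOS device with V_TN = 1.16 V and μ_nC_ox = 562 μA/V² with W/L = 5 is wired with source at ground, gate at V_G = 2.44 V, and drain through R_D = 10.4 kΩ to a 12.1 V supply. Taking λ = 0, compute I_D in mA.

V_GS = V_G = 2.44 V, so V_ov = 2.44 − 1.16 = 1.28 V.
k_n = μ_nC_ox · (W/L) = 2.81 mA/V².
Assume saturation: I_D = ½ k_n V_ov² = 0.5 × 2.81 × 1.28² = 2.3 mA, giving V_DS = V_DD − I_D R_D = 12.1 − 2.3 × 10.4 = -11.8 V.
But -11.8 V < V_ov = 1.28 V, so the device is actually in triode.
In triode I_D = k_n[V_ov V_DS − ½ V_DS²] and I_D = (V_DD − V_DS)/R_D. Equating: 14.6 V_DS² − 38.41 V_DS + 12.1 = 0, giving V_DS = 0.366 V (the root below V_ov).
I_D = (12.1 − 0.366) / 10.4 = 1.13 mA.

I_D = 1.13 mA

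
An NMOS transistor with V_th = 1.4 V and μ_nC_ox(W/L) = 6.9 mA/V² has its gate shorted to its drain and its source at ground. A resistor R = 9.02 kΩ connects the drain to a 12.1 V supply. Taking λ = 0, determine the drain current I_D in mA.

I_D = 1.12 mA

With gate tied to drain, V_GS = V_DS ≥ V_GS − V_th, so the device is in saturation.
KCL at the drain: ½ k_n (V_GS − V_th)² = (V_DD − V_GS)/R.
Let x = V_GS − 1.4. Then 31.1 x² + x − 10.7 = 0, giving x = 0.571 V (positive root), so V_GS = 1.97 V.
I_D = (V_DD − V_GS)/R = (12.1 − 1.97) / 9.02 = 1.12 mA.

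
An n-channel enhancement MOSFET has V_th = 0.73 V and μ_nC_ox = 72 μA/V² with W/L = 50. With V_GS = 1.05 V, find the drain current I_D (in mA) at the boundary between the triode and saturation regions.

I_D = 0.184 mA

At the boundary V_DS = V_ov = V_GS − V_th = 1.05 − 0.73 = 0.32 V.
k_n = μ_nC_ox · (W/L) = 3.6 mA/V².
I_D = ½ k_n V_ov² = 0.5 × 3.6 × 0.32² = 0.184 mA.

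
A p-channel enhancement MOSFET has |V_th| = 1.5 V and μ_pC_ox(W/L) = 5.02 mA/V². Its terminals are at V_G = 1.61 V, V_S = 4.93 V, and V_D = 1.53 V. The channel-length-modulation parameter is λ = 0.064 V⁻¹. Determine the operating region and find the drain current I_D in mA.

Saturation; I_D = 10.1 mA

V_SG = V_S − V_G = 4.93 − 1.61 = 3.32 V; V_SD = V_S − V_D = 4.93 − 1.53 = 3.4 V.
V_ov = V_SG − |V_th| = 3.32 − 1.5 = 1.82 V.
Since V_SD = 3.4 V ≥ V_ov = 1.82 V, the device is in saturation.
I_D = ½ k_p V_ov² (1 + λ V_SD) = 0.5 × 5.02 × 1.82² × (1 + 0.064 × 3.4) = 10.1 mA.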